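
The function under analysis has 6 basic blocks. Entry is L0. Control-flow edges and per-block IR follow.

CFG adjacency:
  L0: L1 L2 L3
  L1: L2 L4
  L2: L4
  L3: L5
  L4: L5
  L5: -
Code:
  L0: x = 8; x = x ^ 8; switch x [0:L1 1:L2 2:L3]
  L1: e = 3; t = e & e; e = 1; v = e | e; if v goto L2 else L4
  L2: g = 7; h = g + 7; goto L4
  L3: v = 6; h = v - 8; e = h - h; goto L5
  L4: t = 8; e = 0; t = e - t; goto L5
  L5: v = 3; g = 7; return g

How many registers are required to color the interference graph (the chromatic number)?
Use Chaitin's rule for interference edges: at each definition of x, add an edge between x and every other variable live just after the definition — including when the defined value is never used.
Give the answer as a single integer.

Block summaries:
  L0: {x} / ∅
  L1: {e,t,v} / ∅
  L2: {g,h} / ∅
  L3: {e,h,v} / ∅
  L4: {e,t} / ∅
  L5: {g,v} / ∅

Backward fixpoint:
  live L0: ∅→∅
  live L1: ∅→∅
  live L2: ∅→∅
  live L3: ∅→∅
  live L4: ∅→∅
  live L5: ∅→∅

Conflict graph:
  e↔{t}
  g↔∅
  h↔∅
  t↔{e}
  v↔∅
  x↔∅

Chromatic number:
  lower bound: {e,t} mutually conflict ⇒ χ ≥ 2
  assign e→c0 g→c0 h→c0 t→c1 v→c0 x→c0 — no edge inside a register ⇒ χ ≤ 2
  χ = 2

Answer: 2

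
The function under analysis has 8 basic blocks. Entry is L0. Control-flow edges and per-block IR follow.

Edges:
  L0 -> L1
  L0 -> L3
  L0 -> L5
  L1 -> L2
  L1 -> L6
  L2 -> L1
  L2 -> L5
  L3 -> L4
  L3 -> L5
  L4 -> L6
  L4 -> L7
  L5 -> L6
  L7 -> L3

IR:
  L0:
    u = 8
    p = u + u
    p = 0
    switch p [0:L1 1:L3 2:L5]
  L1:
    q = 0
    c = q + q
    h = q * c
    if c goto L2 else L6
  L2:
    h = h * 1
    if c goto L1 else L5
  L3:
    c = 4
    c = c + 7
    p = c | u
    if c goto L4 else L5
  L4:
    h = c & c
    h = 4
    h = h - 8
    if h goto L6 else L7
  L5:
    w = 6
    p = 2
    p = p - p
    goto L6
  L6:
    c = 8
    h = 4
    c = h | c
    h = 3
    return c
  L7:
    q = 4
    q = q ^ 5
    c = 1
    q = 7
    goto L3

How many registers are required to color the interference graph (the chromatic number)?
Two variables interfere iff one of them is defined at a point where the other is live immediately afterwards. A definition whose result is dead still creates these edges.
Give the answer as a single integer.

Answer: 3

Derivation:
Block summaries:
  L0: def={p,u} ue=∅
  L1: def={c,h,q} ue=∅
  L2: def={h} ue={c,h}
  L3: def={c,p} ue={u}
  L4: def={h} ue={c}
  L5: def={p,w} ue=∅
  L6: def={c,h} ue=∅
  L7: def={c,q} ue=∅

Live sets:
  L0 li=∅ lo={u}
  L1 li=∅ lo={c,h}
  L2 li={c,h} lo=∅
  L3 li={u} lo={c,u}
  L4 li={c,u} lo={u}
  L5 li=∅ lo=∅
  L6 li=∅ lo=∅
  L7 li={u} lo={u}

Interfere edges:
  c↔{h,p,q,u}
  h↔{c,u}
  p↔{c,u}
  q↔{c,u}
  u↔{c,h,p,q}
  w↔∅

Registers:
  clique {c,h,u} ⇒ need ≥ 3
  assign c→r0 h→r2 p→r2 q→r2 u→r1 w→r0 — no edge inside a register ⇒ χ ≤ 3
  χ = 3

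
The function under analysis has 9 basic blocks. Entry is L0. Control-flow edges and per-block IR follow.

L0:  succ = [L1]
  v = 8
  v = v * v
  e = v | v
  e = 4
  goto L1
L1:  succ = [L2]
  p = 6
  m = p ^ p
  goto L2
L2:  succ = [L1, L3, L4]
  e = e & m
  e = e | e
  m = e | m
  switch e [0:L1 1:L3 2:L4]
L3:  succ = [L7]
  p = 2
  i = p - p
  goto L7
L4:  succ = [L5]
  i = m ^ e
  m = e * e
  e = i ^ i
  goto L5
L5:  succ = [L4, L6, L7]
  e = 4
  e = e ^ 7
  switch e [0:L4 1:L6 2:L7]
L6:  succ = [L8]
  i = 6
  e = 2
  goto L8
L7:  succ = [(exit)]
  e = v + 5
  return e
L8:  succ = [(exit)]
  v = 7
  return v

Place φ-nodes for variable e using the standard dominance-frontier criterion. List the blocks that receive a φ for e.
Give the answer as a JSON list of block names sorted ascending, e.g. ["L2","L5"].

idom tree: L1←L0 L2←L1 L3←L2 L4←L2 L5←L4 L6←L5 L7←L2 L8←L6
Join-block Dom:
  L1: preds {L0,L2}: {L0} ∩ {L0,L1,L2} = {L0}; idom=L0
  L4: preds {L2,L5}: {L0,L1,L2} ∩ {L0,L1,L2,L4,L5} = {L0,L1,L2}; idom=L2
  L7: preds {L3,L5}: {L0,L1,L2,L3} ∩ {L0,L1,L2,L4,L5} = {L0,L1,L2}; idom=L2

DF derivation:
  join L1 pred L0: · stop@L0
  join L1 pred L2: L2→L1 stop@L0
  join L4 pred L2: · stop@L2
  join L4 pred L5: L5→L4 stop@L2
  join L7 pred L3: L3 stop@L2
  join L7 pred L5: L5→L4 stop@L2
  DF(L0)=∅
  DF(L1)={L1}
  DF(L2)={L1}
  DF(L3)={L7}
  DF(L4)={L4,L7}
  DF(L5)={L4,L7}
  DF(L6)=∅
  DF(L7)=∅
  DF(L8)=∅

φ for e: defs {L0,L2,L4,L5,L6,L7}
  DF⁺ = {L1,L4,L7}

Answer: ["L1", "L4", "L7"]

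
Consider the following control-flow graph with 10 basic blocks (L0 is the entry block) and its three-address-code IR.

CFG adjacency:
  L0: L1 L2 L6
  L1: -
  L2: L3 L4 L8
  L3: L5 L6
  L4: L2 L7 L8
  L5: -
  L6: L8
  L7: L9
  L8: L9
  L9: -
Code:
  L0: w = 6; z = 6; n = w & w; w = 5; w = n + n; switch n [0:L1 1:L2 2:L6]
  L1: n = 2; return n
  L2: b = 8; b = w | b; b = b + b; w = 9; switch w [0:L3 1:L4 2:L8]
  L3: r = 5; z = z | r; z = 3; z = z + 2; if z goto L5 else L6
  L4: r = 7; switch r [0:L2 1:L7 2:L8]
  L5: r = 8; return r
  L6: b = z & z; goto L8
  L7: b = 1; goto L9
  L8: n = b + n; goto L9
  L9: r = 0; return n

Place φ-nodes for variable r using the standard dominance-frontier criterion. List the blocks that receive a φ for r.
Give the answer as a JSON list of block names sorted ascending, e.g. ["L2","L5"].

Answer: ["L2", "L6", "L8", "L9"]

Analysis:
idom tree: L1←L0 L2←L0 L3←L2 L4←L2 L5←L3 L6←L0 L7←L4 L8←L0 L9←L0
Dom∩ at merges:
  L2: preds {L0,L4}: {L0} ∩ {L0,L2,L4} = {L0}; idom=L0
  L6: preds {L0,L3}: {L0} ∩ {L0,L2,L3} = {L0}; idom=L0
  L8: preds {L2,L4,L6}: {L0,L2} ∩ {L0,L2,L4} ∩ {L0,L6} = {L0}; idom=L0
  L9: preds {L7,L8}: {L0,L2,L4,L7} ∩ {L0,L8} = {L0}; idom=L0

DF walk-up:
  L2←L0: walk · to L0
  L2←L4: walk L4→L2 to L0
  L6←L0: walk · to L0
  L6←L3: walk L3→L2 to L0
  L8←L2: walk L2 to L0
  L8←L4: walk L4→L2 to L0
  L8←L6: walk L6 to L0
  L9←L7: walk L7→L4→L2 to L0
  L9←L8: walk L8 to L0
  L0 → ∅
  L1 → ∅
  L2 → {L2,L6,L8,L9}
  L3 → {L6}
  L4 → {L2,L8,L9}
  L5 → ∅
  L6 → {L8}
  L7 → {L9}
  L8 → {L9}
  L9 → ∅

φ for r: defs {L3,L4,L5,L9}
  DF⁺ = {L2,L6,L8,L9}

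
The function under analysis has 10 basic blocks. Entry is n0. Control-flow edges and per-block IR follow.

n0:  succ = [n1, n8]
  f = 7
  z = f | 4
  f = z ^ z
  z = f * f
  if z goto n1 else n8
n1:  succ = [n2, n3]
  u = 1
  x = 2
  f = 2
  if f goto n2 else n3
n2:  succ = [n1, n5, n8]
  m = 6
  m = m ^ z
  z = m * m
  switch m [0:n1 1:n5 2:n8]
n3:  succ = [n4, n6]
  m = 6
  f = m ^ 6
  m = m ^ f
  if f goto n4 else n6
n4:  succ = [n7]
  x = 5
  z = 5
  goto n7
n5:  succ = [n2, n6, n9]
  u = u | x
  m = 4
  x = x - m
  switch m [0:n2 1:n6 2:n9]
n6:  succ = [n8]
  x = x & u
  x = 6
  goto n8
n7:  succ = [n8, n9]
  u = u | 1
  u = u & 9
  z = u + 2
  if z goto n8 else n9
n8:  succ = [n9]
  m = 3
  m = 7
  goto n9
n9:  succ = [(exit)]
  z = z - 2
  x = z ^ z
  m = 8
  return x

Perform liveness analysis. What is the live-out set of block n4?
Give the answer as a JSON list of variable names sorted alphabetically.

Per-block:
  n0 def {f,z} use ∅
  n1 def {f,u,x} use ∅
  n2 def {m,z} use {z}
  n3 def {f,m} use ∅
  n4 def {x,z} use ∅
  n5 def {m,u,x} use {u,x}
  n6 def {x} use {u,x}
  n7 def {u,z} use {u}
  n8 def {m} use ∅
  n9 def {m,x,z} use {z}

Backward fixpoint:
  n0: in=∅ out={z}
  n1: in={z} out={u,x,z}
  n2: in={u,x,z} out={u,x,z}
  n3: in={u,x,z} out={u,x,z}
  n4: in={u} out={u}
  n5: in={u,x,z} out={u,x,z}
  n6: in={u,x,z} out={z}
  n7: in={u} out={z}
  n8: in={z} out={z}
  n9: in={z} out=∅

live-out(n4) = ["u"]

Answer: ["u"]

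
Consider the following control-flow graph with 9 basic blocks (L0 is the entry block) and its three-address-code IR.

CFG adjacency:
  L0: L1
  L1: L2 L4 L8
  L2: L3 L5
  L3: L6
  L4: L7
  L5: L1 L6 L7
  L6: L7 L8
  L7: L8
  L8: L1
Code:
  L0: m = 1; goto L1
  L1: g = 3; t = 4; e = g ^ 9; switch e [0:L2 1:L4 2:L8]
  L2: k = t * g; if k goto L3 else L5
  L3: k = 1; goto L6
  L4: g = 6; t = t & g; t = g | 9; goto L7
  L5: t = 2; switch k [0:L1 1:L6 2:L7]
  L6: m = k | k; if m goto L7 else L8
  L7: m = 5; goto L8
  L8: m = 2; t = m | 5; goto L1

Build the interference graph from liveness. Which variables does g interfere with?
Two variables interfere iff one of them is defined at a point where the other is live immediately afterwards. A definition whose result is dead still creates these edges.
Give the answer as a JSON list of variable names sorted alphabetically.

Block summaries:
  L0 def {m} use ∅
  L1 def {e,g,t} use ∅
  L2 def {k} use {g,t}
  L3 def {k} use ∅
  L4 def {g,t} use {t}
  L5 def {t} use {k}
  L6 def {m} use {k}
  L7 def {m} use ∅
  L8 def {m,t} use ∅

Liveness:
  L0: in=∅ out=∅
  L1: in=∅ out={g,t}
  L2: in={g,t} out={k}
  L3: in=∅ out={k}
  L4: in={t} out=∅
  L5: in={k} out={k}
  L6: in={k} out=∅
  L7: in=∅ out=∅
  L8: in=∅ out=∅

Conflict graph:
  e↔{g,t}
  g↔{e,t}
  k↔{t}
  m↔∅
  t↔{e,g,k}

N(g) = ["e", "t"]

Answer: ["e", "t"]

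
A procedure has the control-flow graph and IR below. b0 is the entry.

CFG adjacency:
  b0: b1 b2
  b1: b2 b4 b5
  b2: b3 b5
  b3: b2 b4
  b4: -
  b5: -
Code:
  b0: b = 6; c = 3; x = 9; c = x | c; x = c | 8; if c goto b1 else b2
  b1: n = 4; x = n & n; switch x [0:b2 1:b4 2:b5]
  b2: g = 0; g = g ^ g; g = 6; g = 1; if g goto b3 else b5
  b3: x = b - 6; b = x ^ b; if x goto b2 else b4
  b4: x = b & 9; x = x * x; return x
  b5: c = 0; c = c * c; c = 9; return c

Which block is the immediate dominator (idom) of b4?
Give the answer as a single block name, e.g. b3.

idom tree: b1←b0 b2←b0 b3←b2 b4←b0 b5←b0
Dom at joins:
  b2: preds {b0,b1,b3}: {b0} ∩ {b0,b1} ∩ {b0,b2,b3} = {b0}; idom=b0
  b4: preds {b1,b3}: {b0,b1} ∩ {b0,b2,b3} = {b0}; idom=b0
  b5: preds {b1,b2}: {b0,b1} ∩ {b0,b2} = {b0}; idom=b0

idom(b4) = b0

Answer: b0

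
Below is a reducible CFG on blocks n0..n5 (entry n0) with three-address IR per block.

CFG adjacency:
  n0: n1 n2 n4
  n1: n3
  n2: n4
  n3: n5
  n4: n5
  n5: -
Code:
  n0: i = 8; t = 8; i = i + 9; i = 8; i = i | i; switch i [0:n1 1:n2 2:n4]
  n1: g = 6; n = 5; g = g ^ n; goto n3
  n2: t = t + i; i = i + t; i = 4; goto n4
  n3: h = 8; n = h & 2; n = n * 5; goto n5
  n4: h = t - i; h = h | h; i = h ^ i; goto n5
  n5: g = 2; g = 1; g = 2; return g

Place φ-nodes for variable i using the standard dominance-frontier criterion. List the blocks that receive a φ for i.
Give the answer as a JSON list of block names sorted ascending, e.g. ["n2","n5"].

idom tree: n1←n0 n2←n0 n3←n1 n4←n0 n5←n0
Dom∩ at merges:
  n4: preds {n0,n2}: {n0} ∩ {n0,n2} = {n0}; idom=n0
  n5: preds {n3,n4}: {n0,n1,n3} ∩ {n0,n4} = {n0}; idom=n0

DF derivation:
  join n4 pred n0: · stop@n0
  join n4 pred n2: n2 stop@n0
  join n5 pred n3: n3→n1 stop@n0
  join n5 pred n4: n4 stop@n0
  DF(n0)=∅
  DF(n1)={n5}
  DF(n2)={n4}
  DF(n3)={n5}
  DF(n4)={n5}
  DF(n5)=∅

φ for i: defs {n0,n2,n4}
  DF⁺ = {n4,n5}

Answer: ["n4", "n5"]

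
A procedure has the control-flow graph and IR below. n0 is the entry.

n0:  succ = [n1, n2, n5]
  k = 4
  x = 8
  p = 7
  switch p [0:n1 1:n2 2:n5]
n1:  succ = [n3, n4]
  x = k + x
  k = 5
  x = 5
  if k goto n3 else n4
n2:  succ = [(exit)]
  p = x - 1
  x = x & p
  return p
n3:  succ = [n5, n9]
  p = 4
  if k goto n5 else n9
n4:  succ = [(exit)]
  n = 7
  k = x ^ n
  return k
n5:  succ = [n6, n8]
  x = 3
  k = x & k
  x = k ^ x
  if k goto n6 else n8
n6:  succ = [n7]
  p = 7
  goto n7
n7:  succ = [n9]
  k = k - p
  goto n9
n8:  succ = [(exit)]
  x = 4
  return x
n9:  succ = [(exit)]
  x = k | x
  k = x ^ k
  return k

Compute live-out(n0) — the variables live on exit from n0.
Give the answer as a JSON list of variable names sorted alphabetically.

Block summaries:
  n0: def={k,p,x} ue=∅
  n1: def={k,x} ue={k,x}
  n2: def={p,x} ue={x}
  n3: def={p} ue={k}
  n4: def={k,n} ue={x}
  n5: def={k,x} ue={k}
  n6: def={p} ue=∅
  n7: def={k} ue={k,p}
  n8: def={x} ue=∅
  n9: def={k,x} ue={k,x}

Backward fixpoint:
  live n0: ∅→{k,x}
  live n1: {k,x}→{k,x}
  live n2: {x}→∅
  live n3: {k,x}→{k,x}
  live n4: {x}→∅
  live n5: {k}→{k,x}
  live n6: {k,x}→{k,p,x}
  live n7: {k,p,x}→{k,x}
  live n8: ∅→∅
  live n9: {k,x}→∅

live-out(n0) = ["k", "x"]

Answer: ["k", "x"]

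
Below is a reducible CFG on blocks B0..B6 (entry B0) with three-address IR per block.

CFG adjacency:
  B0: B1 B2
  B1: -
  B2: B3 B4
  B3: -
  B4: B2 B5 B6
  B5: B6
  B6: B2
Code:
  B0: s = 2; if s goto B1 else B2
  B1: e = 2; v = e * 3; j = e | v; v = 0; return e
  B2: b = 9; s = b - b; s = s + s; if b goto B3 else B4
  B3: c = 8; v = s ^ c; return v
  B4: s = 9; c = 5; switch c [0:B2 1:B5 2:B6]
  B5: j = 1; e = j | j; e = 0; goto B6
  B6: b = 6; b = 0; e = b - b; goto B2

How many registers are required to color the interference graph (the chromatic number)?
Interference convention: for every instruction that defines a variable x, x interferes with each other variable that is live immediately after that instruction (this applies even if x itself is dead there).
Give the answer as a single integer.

Answer: 2

Analysis:
def/use:
  B0: {s} / ∅
  B1: {e,j,v} / ∅
  B2: {b,s} / ∅
  B3: {c,v} / {s}
  B4: {c,s} / ∅
  B5: {e,j} / ∅
  B6: {b,e} / ∅

Backward fixpoint:
  B0: in=∅ out=∅
  B1: in=∅ out=∅
  B2: in=∅ out={s}
  B3: in={s} out=∅
  B4: in=∅ out=∅
  B5: in=∅ out=∅
  B6: in=∅ out=∅

Interfere edges:
  b↔{s}
  c↔{s}
  e↔{j,v}
  j↔{e}
  s↔{b,c}
  v↔{e}

Registers:
  {b,s} pairwise interfere (2-clique) ⇒ χ ≥ 2
  assign b→r1 c→r1 e→r0 j→r1 s→r0 v→r1 — no edge inside a register ⇒ χ ≤ 2
  χ = 2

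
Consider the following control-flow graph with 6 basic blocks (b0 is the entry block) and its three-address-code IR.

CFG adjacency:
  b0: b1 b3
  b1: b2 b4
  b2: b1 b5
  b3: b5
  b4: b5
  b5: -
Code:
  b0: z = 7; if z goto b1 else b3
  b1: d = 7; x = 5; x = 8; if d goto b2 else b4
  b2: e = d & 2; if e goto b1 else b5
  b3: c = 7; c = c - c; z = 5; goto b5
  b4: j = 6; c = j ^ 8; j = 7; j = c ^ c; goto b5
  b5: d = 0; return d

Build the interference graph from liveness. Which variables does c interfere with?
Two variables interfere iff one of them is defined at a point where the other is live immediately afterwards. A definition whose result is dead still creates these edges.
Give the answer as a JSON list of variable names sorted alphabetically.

Block summaries:
  b0: def={z} ue=∅
  b1: def={d,x} ue=∅
  b2: def={e} ue={d}
  b3: def={c,z} ue=∅
  b4: def={c,j} ue=∅
  b5: def={d} ue=∅

Backward fixpoint:
  live b0: ∅→∅
  live b1: ∅→{d}
  live b2: {d}→∅
  live b3: ∅→∅
  live b4: ∅→∅
  live b5: ∅→∅

Conflict graph:
  c↔{j}
  d↔{x}
  e↔∅
  j↔{c}
  x↔{d}
  z↔∅

N(c) = ["j"]

Answer: ["j"]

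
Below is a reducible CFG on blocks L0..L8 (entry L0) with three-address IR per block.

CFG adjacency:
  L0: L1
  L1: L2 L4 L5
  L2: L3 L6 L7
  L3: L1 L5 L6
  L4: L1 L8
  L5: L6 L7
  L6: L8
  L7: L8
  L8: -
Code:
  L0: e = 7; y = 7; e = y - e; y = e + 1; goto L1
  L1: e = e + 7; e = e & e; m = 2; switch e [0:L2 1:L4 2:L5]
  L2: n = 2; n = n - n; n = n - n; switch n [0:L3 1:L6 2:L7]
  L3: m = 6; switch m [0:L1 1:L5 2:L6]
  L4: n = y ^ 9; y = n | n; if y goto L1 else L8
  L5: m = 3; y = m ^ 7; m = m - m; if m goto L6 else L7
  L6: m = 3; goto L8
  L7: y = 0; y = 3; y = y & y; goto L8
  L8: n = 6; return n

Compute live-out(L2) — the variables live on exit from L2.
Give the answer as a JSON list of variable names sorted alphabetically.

def/use:
  L0: {e,y} / ∅
  L1: {e,m} / {e}
  L2: {n} / ∅
  L3: {m} / ∅
  L4: {n,y} / {y}
  L5: {m,y} / ∅
  L6: {m} / ∅
  L7: {y} / ∅
  L8: {n} / ∅

Live sets:
  live L0: ∅→{e,y}
  live L1: {e,y}→{e,y}
  live L2: {e,y}→{e,y}
  live L3: {e,y}→{e,y}
  live L4: {e,y}→{e,y}
  live L5: ∅→∅
  live L6: ∅→∅
  live L7: ∅→∅
  live L8: ∅→∅

live-out(L2) = ["e", "y"]

Answer: ["e", "y"]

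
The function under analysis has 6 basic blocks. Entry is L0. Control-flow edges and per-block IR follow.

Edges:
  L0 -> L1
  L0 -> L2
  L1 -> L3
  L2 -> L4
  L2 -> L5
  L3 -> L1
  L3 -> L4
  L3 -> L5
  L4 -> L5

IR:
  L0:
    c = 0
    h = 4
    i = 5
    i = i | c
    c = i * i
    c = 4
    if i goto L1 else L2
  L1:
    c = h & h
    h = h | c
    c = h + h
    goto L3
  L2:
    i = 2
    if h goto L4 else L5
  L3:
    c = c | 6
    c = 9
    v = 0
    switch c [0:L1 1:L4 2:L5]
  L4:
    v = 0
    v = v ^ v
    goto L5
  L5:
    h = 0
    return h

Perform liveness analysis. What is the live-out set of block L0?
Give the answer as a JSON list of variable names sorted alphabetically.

Block summaries:
  L0: def={c,h,i} ue=∅
  L1: def={c,h} ue={h}
  L2: def={i} ue={h}
  L3: def={c,v} ue={c}
  L4: def={v} ue=∅
  L5: def={h} ue=∅

Live sets:
  live L0: ∅→{h}
  live L1: {h}→{c,h}
  live L2: {h}→∅
  live L3: {c,h}→{h}
  live L4: ∅→∅
  live L5: ∅→∅

live-out(L0) = ["h"]

Answer: ["h"]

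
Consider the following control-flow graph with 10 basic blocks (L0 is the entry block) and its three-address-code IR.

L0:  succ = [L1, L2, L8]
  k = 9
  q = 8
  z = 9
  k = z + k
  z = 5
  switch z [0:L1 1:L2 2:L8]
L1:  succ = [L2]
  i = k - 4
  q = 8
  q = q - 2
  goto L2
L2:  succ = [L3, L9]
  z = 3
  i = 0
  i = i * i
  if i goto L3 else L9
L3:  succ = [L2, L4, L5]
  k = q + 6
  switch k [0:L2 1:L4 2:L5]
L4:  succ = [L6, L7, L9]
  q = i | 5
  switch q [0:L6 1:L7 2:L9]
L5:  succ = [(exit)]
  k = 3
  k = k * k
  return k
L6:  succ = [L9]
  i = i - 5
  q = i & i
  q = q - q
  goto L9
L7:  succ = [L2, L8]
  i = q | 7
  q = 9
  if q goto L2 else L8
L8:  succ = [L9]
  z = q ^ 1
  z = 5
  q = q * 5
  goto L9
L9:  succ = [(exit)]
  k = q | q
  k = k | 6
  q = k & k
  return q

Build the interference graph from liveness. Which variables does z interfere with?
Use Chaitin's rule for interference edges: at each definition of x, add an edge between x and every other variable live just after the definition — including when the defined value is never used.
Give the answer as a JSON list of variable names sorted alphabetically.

Block summaries:
  L0: def={k,q,z} ue=∅
  L1: def={i,q} ue={k}
  L2: def={i,z} ue=∅
  L3: def={k} ue={q}
  L4: def={q} ue={i}
  L5: def={k} ue=∅
  L6: def={i,q} ue={i}
  L7: def={i,q} ue={q}
  L8: def={q,z} ue={q}
  L9: def={k,q} ue={q}

Backward fixpoint:
  L0: in=∅ out={k,q}
  L1: in={k} out={q}
  L2: in={q} out={i,q}
  L3: in={i,q} out={i,q}
  L4: in={i} out={i,q}
  L5: in=∅ out=∅
  L6: in={i} out={q}
  L7: in={q} out={q}
  L8: in={q} out={q}
  L9: in={q} out=∅

Interfere edges:
  i↔{k,q}
  k↔{i,q,z}
  q↔{i,k,z}
  z↔{k,q}

N(z) = ["k", "q"]

Answer: ["k", "q"]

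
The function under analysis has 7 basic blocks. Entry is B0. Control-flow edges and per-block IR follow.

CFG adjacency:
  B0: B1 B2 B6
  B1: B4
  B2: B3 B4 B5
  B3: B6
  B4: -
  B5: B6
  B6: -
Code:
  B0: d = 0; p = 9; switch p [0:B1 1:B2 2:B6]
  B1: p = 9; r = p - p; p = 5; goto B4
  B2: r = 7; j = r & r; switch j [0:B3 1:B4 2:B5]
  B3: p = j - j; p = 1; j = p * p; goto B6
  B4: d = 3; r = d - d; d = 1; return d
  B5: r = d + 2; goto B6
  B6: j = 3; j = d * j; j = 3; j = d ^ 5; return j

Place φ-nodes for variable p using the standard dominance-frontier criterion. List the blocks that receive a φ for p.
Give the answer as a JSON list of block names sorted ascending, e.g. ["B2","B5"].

Answer: ["B4", "B6"]

Analysis:
idom tree: B1←B0 B2←B0 B3←B2 B4←B0 B5←B2 B6←B0
Dom at joins:
  B4: preds {B1,B2}: {B0,B1} ∩ {B0,B2} = {B0}; idom=B0
  B6: preds {B0,B3,B5}: {B0} ∩ {B0,B2,B3} ∩ {B0,B2,B5} = {B0}; idom=B0

DF derivation:
  join B4 pred B1: B1 stop@B0
  join B4 pred B2: B2 stop@B0
  join B6 pred B0: · stop@B0
  join B6 pred B3: B3→B2 stop@B0
  join B6 pred B5: B5→B2 stop@B0
  DF(B0)=∅
  DF(B1)={B4}
  DF(B2)={B4,B6}
  DF(B3)={B6}
  DF(B4)=∅
  DF(B5)={B6}
  DF(B6)=∅

φ for p: defs {B0,B1,B3}
  DF⁺ = {B4,B6}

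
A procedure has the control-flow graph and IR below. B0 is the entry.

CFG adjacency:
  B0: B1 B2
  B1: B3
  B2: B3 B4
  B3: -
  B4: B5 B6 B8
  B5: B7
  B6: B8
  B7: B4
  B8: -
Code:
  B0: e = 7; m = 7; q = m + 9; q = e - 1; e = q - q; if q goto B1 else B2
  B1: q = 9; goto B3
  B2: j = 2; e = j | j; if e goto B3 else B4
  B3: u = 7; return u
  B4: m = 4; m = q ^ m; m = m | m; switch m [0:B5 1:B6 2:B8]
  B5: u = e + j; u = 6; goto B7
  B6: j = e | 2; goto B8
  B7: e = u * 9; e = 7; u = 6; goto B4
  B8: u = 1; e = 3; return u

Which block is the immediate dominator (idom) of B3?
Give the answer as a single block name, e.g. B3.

idom tree: B1←B0 B2←B0 B3←B0 B4←B2 B5←B4 B6←B4 B7←B5 B8←B4
Join-block Dom:
  B3: preds {B1,B2}: {B0,B1} ∩ {B0,B2} = {B0}; idom=B0
  B4: preds {B2,B7}: {B0,B2} ∩ {B0,B2,B4,B5,B7} = {B0,B2}; idom=B2
  B8: preds {B4,B6}: {B0,B2,B4} ∩ {B0,B2,B4,B6} = {B0,B2,B4}; idom=B4

idom(B3) = B0

Answer: B0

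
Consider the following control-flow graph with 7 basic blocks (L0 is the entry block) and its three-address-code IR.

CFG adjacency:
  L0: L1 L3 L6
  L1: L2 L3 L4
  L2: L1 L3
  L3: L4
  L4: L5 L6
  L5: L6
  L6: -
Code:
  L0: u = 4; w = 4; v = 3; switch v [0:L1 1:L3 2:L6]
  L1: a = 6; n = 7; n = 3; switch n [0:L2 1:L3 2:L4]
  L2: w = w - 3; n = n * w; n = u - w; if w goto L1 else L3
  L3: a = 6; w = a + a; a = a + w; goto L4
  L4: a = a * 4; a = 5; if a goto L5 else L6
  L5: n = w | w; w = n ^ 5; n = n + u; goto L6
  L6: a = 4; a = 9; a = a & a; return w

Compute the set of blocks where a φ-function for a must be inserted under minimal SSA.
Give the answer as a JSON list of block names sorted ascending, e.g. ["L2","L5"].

Answer: ["L1", "L3", "L4", "L6"]

Working:
idom tree: L1←L0 L2←L1 L3←L0 L4←L0 L5←L4 L6←L0
Dom at joins:
  L1: preds {L0,L2}: {L0} ∩ {L0,L1,L2} = {L0}; idom=L0
  L3: preds {L0,L1,L2}: {L0} ∩ {L0,L1} ∩ {L0,L1,L2} = {L0}; idom=L0
  L4: preds {L1,L3}: {L0,L1} ∩ {L0,L3} = {L0}; idom=L0
  L6: preds {L0,L4,L5}: {L0} ∩ {L0,L4} ∩ {L0,L4,L5} = {L0}; idom=L0

Frontier:
  join L1 pred L0: · stop@L0
  join L1 pred L2: L2→L1 stop@L0
  join L3 pred L0: · stop@L0
  join L3 pred L1: L1 stop@L0
  join L3 pred L2: L2→L1 stop@L0
  join L4 pred L1: L1 stop@L0
  join L4 pred L3: L3 stop@L0
  join L6 pred L0: · stop@L0
  join L6 pred L4: L4 stop@L0
  join L6 pred L5: L5→L4 stop@L0
  DF(L0)=∅
  DF(L1)={L1,L3,L4}
  DF(L2)={L1,L3}
  DF(L3)={L4}
  DF(L4)={L6}
  DF(L5)={L6}
  DF(L6)=∅

φ for a: defs {L1,L3,L4,L6}
  DF⁺ = {L1,L3,L4,L6}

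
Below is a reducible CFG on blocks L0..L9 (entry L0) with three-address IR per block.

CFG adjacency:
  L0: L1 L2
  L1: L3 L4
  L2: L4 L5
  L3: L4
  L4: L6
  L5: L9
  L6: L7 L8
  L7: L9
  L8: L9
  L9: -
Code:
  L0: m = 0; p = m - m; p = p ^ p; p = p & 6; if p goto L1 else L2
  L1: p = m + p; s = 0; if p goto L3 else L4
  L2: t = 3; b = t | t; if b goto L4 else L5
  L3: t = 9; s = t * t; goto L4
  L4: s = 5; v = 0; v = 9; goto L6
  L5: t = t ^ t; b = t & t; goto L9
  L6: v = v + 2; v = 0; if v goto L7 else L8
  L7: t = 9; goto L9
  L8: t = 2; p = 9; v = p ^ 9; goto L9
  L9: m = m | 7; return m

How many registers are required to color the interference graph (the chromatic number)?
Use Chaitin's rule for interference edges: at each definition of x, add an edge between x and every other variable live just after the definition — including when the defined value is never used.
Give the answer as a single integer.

Answer: 3

Analysis:
Per-block:
  L0: def={m,p} ue=∅
  L1: def={p,s} ue={m,p}
  L2: def={b,t} ue=∅
  L3: def={s,t} ue=∅
  L4: def={s,v} ue=∅
  L5: def={b,t} ue={t}
  L6: def={v} ue={v}
  L7: def={t} ue=∅
  L8: def={p,t,v} ue=∅
  L9: def={m} ue={m}

Live sets:
  L0 li=∅ lo={m,p}
  L1 li={m,p} lo={m}
  L2 li={m} lo={m,t}
  L3 li={m} lo={m}
  L4 li={m} lo={m,v}
  L5 li={m,t} lo={m}
  L6 li={m,v} lo={m}
  L7 li={m} lo={m}
  L8 li={m} lo={m}
  L9 li={m} lo=∅

Interference:
  b: {m,t}
  m: {b,p,s,t,v}
  p: {m,s}
  s: {m,p}
  t: {b,m}
  v: {m}

Registers:
  {b,m,t} pairwise interfere (3-clique) ⇒ χ ≥ 3
  3-colouring: c0={m}  c1={b,p,v}  c2={s,t}
  χ = 3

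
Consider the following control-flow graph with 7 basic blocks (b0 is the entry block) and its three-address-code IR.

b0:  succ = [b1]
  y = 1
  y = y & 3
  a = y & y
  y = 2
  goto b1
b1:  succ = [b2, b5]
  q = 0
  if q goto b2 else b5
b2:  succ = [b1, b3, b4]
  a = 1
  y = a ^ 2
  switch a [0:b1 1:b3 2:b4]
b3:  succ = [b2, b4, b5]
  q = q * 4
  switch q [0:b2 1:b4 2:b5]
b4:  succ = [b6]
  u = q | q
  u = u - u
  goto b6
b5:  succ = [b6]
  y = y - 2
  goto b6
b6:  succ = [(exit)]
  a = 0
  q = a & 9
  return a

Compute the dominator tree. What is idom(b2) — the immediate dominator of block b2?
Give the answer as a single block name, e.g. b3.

Answer: b1

Derivation:
idom tree: b1←b0 b2←b1 b3←b2 b4←b2 b5←b1 b6←b1
Dom∩ at merges:
  b1: preds {b0,b2}: {b0} ∩ {b0,b1,b2} = {b0}; idom=b0
  b2: preds {b1,b3}: {b0,b1} ∩ {b0,b1,b2,b3} = {b0,b1}; idom=b1
  b4: preds {b2,b3}: {b0,b1,b2} ∩ {b0,b1,b2,b3} = {b0,b1,b2}; idom=b2
  b5: preds {b1,b3}: {b0,b1} ∩ {b0,b1,b2,b3} = {b0,b1}; idom=b1
  b6: preds {b4,b5}: {b0,b1,b2,b4} ∩ {b0,b1,b5} = {b0,b1}; idom=b1

idom(b2) = b1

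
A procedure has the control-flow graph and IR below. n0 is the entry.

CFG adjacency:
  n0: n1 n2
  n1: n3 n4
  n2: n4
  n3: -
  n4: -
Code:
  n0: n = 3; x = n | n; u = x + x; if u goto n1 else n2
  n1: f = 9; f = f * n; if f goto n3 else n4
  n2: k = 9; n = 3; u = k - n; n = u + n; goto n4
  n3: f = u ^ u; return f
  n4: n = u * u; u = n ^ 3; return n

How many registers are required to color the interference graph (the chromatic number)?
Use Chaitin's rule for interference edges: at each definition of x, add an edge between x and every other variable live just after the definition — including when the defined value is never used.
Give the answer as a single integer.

def/use:
  n0 def {n,u,x} use ∅
  n1 def {f} use {n}
  n2 def {k,n,u} use ∅
  n3 def {f} use {u}
  n4 def {n,u} use {u}

Liveness:
  n0: in=∅ out={n,u}
  n1: in={n,u} out={u}
  n2: in=∅ out={u}
  n3: in={u} out=∅
  n4: in={u} out=∅

Interfere edges:
  f — {n,u}
  k — {n}
  n — {f,k,u,x}
  u — {f,n}
  x — {n}

Registers:
  clique {f,n,u} ⇒ need ≥ 3
  3-colouring: c0={n}  c1={f,k,x}  c2={u}
  χ = 3

Answer: 3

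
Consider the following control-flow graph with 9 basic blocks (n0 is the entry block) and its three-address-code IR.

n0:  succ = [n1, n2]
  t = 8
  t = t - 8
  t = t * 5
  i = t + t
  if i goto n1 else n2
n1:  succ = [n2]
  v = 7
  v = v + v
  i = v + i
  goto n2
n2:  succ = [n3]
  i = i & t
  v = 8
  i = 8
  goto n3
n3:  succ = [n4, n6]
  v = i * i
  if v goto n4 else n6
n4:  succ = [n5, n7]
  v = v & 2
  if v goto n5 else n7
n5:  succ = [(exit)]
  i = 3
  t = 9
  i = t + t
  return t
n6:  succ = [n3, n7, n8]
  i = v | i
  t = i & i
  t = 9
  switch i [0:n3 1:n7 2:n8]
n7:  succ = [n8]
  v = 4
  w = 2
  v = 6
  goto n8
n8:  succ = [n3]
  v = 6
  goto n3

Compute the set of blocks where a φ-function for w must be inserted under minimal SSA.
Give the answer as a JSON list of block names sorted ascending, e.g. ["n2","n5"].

Answer: ["n3", "n8"]

Analysis:
idom tree: n1←n0 n2←n0 n3←n2 n4←n3 n5←n4 n6←n3 n7←n3 n8←n3
Join-block Dom:
  n2: preds {n0,n1}: {n0} ∩ {n0,n1} = {n0}; idom=n0
  n3: preds {n2,n6,n8}: {n0,n2} ∩ {n0,n2,n3,n6} ∩ {n0,n2,n3,n8} = {n0,n2}; idom=n2
  n7: preds {n4,n6}: {n0,n2,n3,n4} ∩ {n0,n2,n3,n6} = {n0,n2,n3}; idom=n3
  n8: preds {n6,n7}: {n0,n2,n3,n6} ∩ {n0,n2,n3,n7} = {n0,n2,n3}; idom=n3

DF derivation:
  n2←n0: walk · to n0
  n2←n1: walk n1 to n0
  n3←n2: walk · to n2
  n3←n6: walk n6→n3 to n2
  n3←n8: walk n8→n3 to n2
  n7←n4: walk n4 to n3
  n7←n6: walk n6 to n3
  n8←n6: walk n6 to n3
  n8←n7: walk n7 to n3
  n0: DF=∅
  n1: DF={n2}
  n2: DF=∅
  n3: DF={n3}
  n4: DF={n7}
  n5: DF=∅
  n6: DF={n3,n7,n8}
  n7: DF={n8}
  n8: DF={n3}

φ for w: defs {n7}
  DF⁺ = {n3,n8}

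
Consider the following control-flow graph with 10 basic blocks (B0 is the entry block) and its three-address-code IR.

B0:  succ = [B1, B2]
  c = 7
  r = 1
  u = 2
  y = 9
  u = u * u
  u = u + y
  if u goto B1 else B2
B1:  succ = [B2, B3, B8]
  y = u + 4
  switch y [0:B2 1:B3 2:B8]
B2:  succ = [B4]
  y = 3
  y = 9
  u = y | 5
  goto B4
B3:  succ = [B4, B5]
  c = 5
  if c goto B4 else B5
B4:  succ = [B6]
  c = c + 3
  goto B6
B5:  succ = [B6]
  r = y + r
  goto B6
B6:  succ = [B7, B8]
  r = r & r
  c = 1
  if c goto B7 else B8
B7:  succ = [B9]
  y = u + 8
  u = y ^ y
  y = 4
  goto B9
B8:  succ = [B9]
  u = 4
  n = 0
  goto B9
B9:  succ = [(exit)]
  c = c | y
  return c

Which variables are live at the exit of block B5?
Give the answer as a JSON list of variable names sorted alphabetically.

Answer: ["r", "u", "y"]

Derivation:
Block summaries:
  B0: {c,r,u,y} / ∅
  B1: {y} / {u}
  B2: {u,y} / ∅
  B3: {c} / ∅
  B4: {c} / {c}
  B5: {r} / {r,y}
  B6: {c,r} / {r}
  B7: {u,y} / {u}
  B8: {n,u} / ∅
  B9: {c} / {c,y}

Liveness:
  B0: in=∅ out={c,r,u}
  B1: in={c,r,u} out={c,r,u,y}
  B2: in={c,r} out={c,r,u,y}
  B3: in={r,u,y} out={c,r,u,y}
  B4: in={c,r,u,y} out={r,u,y}
  B5: in={r,u,y} out={r,u,y}
  B6: in={r,u,y} out={c,u,y}
  B7: in={c,u} out={c,y}
  B8: in={c,y} out={c,y}
  B9: in={c,y} out=∅

live-out(B5) = ["r", "u", "y"]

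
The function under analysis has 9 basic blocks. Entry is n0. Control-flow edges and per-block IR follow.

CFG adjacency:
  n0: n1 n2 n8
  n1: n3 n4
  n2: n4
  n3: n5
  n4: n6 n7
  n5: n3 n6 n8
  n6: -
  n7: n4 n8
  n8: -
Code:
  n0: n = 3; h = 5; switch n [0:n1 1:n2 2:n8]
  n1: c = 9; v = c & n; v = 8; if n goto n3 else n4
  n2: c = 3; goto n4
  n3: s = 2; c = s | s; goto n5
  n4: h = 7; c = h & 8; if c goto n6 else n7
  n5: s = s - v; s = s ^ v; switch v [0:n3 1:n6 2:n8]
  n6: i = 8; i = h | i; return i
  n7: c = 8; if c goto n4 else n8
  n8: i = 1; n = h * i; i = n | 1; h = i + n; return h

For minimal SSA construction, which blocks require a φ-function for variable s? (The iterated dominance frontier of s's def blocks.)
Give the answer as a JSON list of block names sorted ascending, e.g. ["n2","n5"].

idom tree: n1←n0 n2←n0 n3←n1 n4←n0 n5←n3 n6←n0 n7←n4 n8←n0
Dom at joins:
  n3: preds {n1,n5}: {n0,n1} ∩ {n0,n1,n3,n5} = {n0,n1}; idom=n1
  n4: preds {n1,n2,n7}: {n0,n1} ∩ {n0,n2} ∩ {n0,n4,n7} = {n0}; idom=n0
  n6: preds {n4,n5}: {n0,n4} ∩ {n0,n1,n3,n5} = {n0}; idom=n0
  n8: preds {n0,n5,n7}: {n0} ∩ {n0,n1,n3,n5} ∩ {n0,n4,n7} = {n0}; idom=n0

Frontier:
  join n3 pred n1: · stop@n1
  join n3 pred n5: n5→n3 stop@n1
  join n4 pred n1: n1 stop@n0
  join n4 pred n2: n2 stop@n0
  join n4 pred n7: n7→n4 stop@n0
  join n6 pred n4: n4 stop@n0
  join n6 pred n5: n5→n3→n1 stop@n0
  join n8 pred n0: · stop@n0
  join n8 pred n5: n5→n3→n1 stop@n0
  join n8 pred n7: n7→n4 stop@n0
  n0 → ∅
  n1 → {n4,n6,n8}
  n2 → {n4}
  n3 → {n3,n6,n8}
  n4 → {n4,n6,n8}
  n5 → {n3,n6,n8}
  n6 → ∅
  n7 → {n4,n8}
  n8 → ∅

φ for s: defs {n3,n5}
  DF⁺ = {n3,n6,n8}

Answer: ["n3", "n6", "n8"]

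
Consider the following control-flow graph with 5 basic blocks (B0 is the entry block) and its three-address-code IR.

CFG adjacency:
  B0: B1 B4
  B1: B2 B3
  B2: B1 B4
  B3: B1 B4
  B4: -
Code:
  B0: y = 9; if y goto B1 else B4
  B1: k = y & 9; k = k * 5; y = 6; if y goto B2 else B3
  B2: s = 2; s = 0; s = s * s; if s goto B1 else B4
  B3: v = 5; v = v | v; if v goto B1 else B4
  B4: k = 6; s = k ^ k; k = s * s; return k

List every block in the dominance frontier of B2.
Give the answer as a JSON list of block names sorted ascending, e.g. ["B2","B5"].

Answer: ["B1", "B4"]

Derivation:
idom tree: B1←B0 B2←B1 B3←B1 B4←B0
Dom at joins:
  B1: preds {B0,B2,B3}: {B0} ∩ {B0,B1,B2} ∩ {B0,B1,B3} = {B0}; idom=B0
  B4: preds {B0,B2,B3}: {B0} ∩ {B0,B1,B2} ∩ {B0,B1,B3} = {B0}; idom=B0

DF walk-up:
  B1←B0: walk · to B0
  B1←B2: walk B2→B1 to B0
  B1←B3: walk B3→B1 to B0
  B4←B0: walk · to B0
  B4←B2: walk B2→B1 to B0
  B4←B3: walk B3→B1 to B0
  B0: DF=∅
  B1: DF={B1,B4}
  B2: DF={B1,B4}
  B3: DF={B1,B4}
  B4: DF=∅

DF(B2) = ["B1", "B4"]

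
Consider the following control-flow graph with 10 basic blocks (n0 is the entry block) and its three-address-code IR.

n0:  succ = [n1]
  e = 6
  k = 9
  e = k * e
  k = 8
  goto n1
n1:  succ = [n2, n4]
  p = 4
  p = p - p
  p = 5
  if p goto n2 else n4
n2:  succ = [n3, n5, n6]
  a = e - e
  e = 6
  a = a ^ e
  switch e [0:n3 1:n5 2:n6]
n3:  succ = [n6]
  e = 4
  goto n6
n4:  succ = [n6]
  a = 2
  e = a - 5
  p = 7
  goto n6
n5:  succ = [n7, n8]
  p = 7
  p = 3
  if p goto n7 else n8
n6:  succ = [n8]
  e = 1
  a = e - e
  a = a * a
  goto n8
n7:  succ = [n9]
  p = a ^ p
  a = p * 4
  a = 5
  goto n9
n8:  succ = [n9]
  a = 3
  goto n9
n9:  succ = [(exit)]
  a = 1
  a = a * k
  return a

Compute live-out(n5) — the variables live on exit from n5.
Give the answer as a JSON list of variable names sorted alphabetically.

Answer: ["a", "k", "p"]

Derivation:
Per-block:
  n0: {e,k} / ∅
  n1: {p} / ∅
  n2: {a,e} / {e}
  n3: {e} / ∅
  n4: {a,e,p} / ∅
  n5: {p} / ∅
  n6: {a,e} / ∅
  n7: {a,p} / {a,p}
  n8: {a} / ∅
  n9: {a} / {k}

Liveness:
  n0 li=∅ lo={e,k}
  n1 li={e,k} lo={e,k}
  n2 li={e,k} lo={a,k}
  n3 li={k} lo={k}
  n4 li={k} lo={k}
  n5 li={a,k} lo={a,k,p}
  n6 li={k} lo={k}
  n7 li={a,k,p} lo={k}
  n8 li={k} lo={k}
  n9 li={k} lo=∅

live-out(n5) = ["a", "k", "p"]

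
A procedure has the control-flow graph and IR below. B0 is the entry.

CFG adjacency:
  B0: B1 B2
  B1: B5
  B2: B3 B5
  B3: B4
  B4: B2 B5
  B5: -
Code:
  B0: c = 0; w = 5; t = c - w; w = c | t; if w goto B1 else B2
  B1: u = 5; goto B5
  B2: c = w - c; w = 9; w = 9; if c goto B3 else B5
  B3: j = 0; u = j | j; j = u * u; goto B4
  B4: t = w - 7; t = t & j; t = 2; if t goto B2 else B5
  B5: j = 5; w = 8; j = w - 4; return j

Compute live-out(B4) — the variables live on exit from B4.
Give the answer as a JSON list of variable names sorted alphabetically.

Block summaries:
  B0: {c,t,w} / ∅
  B1: {u} / ∅
  B2: {c,w} / {c,w}
  B3: {j,u} / ∅
  B4: {t} / {j,w}
  B5: {j,w} / ∅

Live sets:
  live B0: ∅→{c,w}
  live B1: ∅→∅
  live B2: {c,w}→{c,w}
  live B3: {c,w}→{c,j,w}
  live B4: {c,j,w}→{c,w}
  live B5: ∅→∅

live-out(B4) = ["c", "w"]

Answer: ["c", "w"]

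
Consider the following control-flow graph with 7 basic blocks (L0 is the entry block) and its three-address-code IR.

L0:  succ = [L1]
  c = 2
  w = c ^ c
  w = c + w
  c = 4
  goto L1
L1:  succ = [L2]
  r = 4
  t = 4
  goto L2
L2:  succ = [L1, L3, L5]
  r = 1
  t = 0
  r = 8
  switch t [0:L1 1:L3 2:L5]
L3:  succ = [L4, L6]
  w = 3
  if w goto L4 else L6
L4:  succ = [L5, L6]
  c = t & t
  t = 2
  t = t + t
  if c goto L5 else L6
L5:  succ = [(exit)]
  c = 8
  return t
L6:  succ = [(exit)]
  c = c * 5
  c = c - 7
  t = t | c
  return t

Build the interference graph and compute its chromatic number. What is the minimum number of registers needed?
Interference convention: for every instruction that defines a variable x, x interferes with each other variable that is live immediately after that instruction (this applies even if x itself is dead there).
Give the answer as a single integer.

Per-block:
  L0: {c,w} / ∅
  L1: {r,t} / ∅
  L2: {r,t} / ∅
  L3: {w} / ∅
  L4: {c,t} / {t}
  L5: {c} / {t}
  L6: {c,t} / {c,t}

Live sets:
  L0 li=∅ lo={c}
  L1 li={c} lo={c}
  L2 li={c} lo={c,t}
  L3 li={c,t} lo={c,t}
  L4 li={t} lo={c,t}
  L5 li={t} lo=∅
  L6 li={c,t} lo=∅

Interference:
  c↔{r,t,w}
  r↔{c,t}
  t↔{c,r,w}
  w↔{c,t}

Chromatic number:
  clique {c,r,t} ⇒ need ≥ 3
  assign c→r0 r→r2 t→r1 w→r2 — no edge inside a register ⇒ χ ≤ 3
  χ = 3

Answer: 3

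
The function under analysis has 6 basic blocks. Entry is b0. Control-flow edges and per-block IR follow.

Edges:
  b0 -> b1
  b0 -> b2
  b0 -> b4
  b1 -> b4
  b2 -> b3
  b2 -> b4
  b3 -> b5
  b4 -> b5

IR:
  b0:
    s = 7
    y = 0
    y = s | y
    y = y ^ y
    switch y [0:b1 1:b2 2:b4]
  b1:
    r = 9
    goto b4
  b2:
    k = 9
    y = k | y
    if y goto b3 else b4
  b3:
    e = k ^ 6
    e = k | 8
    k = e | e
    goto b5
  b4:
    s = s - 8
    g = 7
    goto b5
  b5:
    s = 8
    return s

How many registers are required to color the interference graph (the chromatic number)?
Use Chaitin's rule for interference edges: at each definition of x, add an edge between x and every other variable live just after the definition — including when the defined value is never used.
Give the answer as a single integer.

Per-block:
  b0: def={s,y} ue=∅
  b1: def={r} ue=∅
  b2: def={k,y} ue={y}
  b3: def={e,k} ue={k}
  b4: def={g,s} ue={s}
  b5: def={s} ue=∅

Live sets:
  live b0: ∅→{s,y}
  live b1: {s}→{s}
  live b2: {s,y}→{k,s}
  live b3: {k}→∅
  live b4: {s}→∅
  live b5: ∅→∅

Interfere edges:
  e↔{k}
  g↔∅
  k↔{e,s,y}
  r↔{s}
  s↔{k,r,y}
  y↔{k,s}

Chromatic number:
  lower bound: {k,s,y} mutually conflict ⇒ χ ≥ 3
  3-colouring: r0={g,k,r}  r1={e,s}  r2={y}
  χ = 3

Answer: 3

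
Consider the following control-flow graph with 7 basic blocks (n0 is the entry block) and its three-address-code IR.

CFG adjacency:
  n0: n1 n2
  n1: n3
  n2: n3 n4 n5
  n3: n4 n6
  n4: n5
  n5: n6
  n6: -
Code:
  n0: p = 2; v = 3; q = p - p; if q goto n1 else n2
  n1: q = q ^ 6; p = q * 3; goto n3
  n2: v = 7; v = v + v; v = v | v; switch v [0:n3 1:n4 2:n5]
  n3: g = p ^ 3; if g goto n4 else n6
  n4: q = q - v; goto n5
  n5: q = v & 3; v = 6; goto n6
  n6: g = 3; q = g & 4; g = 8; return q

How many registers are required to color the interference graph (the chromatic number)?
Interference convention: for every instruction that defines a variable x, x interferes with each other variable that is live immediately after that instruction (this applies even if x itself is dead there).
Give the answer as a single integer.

Answer: 3

Analysis:
Block summaries:
  n0 def {p,q,v} use ∅
  n1 def {p,q} use {q}
  n2 def {v} use ∅
  n3 def {g} use {p}
  n4 def {q} use {q,v}
  n5 def {q,v} use {v}
  n6 def {g,q} use ∅

Backward fixpoint:
  n0 li=∅ lo={p,q,v}
  n1 li={q,v} lo={p,q,v}
  n2 li={p,q} lo={p,q,v}
  n3 li={p,q,v} lo={q,v}
  n4 li={q,v} lo={v}
  n5 li={v} lo=∅
  n6 li=∅ lo=∅

Interfere edges:
  g — {q,v}
  p — {q,v}
  q — {g,p,v}
  v — {g,p,q}

Colouring:
  {g,q,v} pairwise interfere (3-clique) ⇒ χ ≥ 3
  3-colouring: r0={q}  r1={v}  r2={g,p}
  χ = 3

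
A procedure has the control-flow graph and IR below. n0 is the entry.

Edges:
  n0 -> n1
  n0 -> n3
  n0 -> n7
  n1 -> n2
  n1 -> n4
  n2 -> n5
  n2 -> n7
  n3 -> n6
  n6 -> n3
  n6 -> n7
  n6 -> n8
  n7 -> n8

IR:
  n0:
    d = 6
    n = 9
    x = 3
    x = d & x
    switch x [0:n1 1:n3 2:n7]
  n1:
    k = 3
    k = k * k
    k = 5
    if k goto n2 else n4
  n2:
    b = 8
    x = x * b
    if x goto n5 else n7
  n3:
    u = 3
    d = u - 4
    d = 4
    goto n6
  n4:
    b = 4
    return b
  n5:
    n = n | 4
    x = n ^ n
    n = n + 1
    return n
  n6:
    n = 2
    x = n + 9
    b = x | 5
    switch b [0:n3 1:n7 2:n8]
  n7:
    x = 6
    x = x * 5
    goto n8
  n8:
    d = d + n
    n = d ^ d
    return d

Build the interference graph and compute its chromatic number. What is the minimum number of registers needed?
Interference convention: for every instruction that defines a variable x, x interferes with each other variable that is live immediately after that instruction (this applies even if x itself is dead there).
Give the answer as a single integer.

Answer: 4

Analysis:
def/use:
  n0: def={d,n,x} ue=∅
  n1: def={k} ue=∅
  n2: def={b,x} ue={x}
  n3: def={d,u} ue=∅
  n4: def={b} ue=∅
  n5: def={n,x} ue={n}
  n6: def={b,n,x} ue=∅
  n7: def={x} ue=∅
  n8: def={d,n} ue={d,n}

Backward fixpoint:
  n0 li=∅ lo={d,n,x}
  n1 li={d,n,x} lo={d,n,x}
  n2 li={d,n,x} lo={d,n}
  n3 li=∅ lo={d}
  n4 li=∅ lo=∅
  n5 li={n} lo=∅
  n6 li={d} lo={d,n}
  n7 li={d,n} lo={d,n}
  n8 li={d,n} lo=∅

Interference:
  b — {d,n,x}
  d — {b,k,n,x}
  k — {d,n,x}
  n — {b,d,k,x}
  u — ∅
  x — {b,d,k,n}

Colouring:
  lower bound: {b,d,n,x} mutually conflict ⇒ χ ≥ 4
  assign b→R3 d→R0 k→R3 n→R1 u→R0 x→R2 — no edge inside a register ⇒ χ ≤ 4
  χ = 4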